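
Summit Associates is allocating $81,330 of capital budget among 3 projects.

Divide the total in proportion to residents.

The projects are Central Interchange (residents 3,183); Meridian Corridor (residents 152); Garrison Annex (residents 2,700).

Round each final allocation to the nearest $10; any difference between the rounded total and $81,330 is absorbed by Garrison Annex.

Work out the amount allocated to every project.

Combined residents = 6,035.
Pro-rata amounts: Central Interchange 3,183/6,035 × $81,330 = 42,895.34; Meridian Corridor 152/6,035 × $81,330 = 2,048.41; Garrison Annex 2,700/6,035 × $81,330 = 36,386.25.
Rounded to nearest $10: Central Interchange $42,900; Meridian Corridor $2,050; Garrison Annex $36,390. Sum = $81,340.
Difference $81,330 − $81,340 = −$10 applied to Garrison Annex: Garrison Annex becomes $36,380.

Central Interchange: $42,900; Meridian Corridor: $2,050; Garrison Annex: $36,380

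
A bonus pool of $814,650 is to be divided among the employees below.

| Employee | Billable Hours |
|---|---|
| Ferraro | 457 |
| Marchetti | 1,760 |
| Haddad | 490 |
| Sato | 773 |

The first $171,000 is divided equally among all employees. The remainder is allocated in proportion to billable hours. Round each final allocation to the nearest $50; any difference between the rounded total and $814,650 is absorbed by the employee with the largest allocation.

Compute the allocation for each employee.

$171,000 shared equally gives $42,750 per employee.
Remainder $643,650 by billable hours (total 3,480): Ferraro 84,525.30 → $84,550; Marchetti 325,524.14 → $325,500; Haddad 90,628.88 → $90,650; Sato 142,971.68 → $142,950.
Totals: Ferraro $42,750 + $84,550 = $127,300; Marchetti $42,750 + $325,500 = $368,250; Haddad $42,750 + $90,650 = $133,400; Sato $42,750 + $142,950 = $185,700.

Ferraro: $127,300 | Marchetti: $368,250 | Haddad: $133,400 | Sato: $185,700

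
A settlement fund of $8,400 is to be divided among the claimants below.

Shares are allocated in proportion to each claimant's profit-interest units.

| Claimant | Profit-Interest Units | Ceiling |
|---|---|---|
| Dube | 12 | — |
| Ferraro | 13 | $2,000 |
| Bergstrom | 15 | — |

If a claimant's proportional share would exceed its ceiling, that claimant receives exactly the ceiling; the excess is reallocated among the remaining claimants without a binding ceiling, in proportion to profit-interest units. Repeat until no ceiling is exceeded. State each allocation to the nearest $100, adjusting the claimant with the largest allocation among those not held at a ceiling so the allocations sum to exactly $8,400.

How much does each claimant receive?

Sum of profit-interest units: 40.
Pro-rata shares before constraints: Dube 2,520.00; Ferraro 2,730.00; Bergstrom 3,150.00.
Held at cap: Ferraro ($2,000); residual $6,400 reallocated over remaining profit-interest units 27.
Redistributed shares: Dube 2,844.44 → $2,800; Bergstrom 3,555.56 → $3,600.

Dube: $2,800; Ferraro: $2,000; Bergstrom: $3,600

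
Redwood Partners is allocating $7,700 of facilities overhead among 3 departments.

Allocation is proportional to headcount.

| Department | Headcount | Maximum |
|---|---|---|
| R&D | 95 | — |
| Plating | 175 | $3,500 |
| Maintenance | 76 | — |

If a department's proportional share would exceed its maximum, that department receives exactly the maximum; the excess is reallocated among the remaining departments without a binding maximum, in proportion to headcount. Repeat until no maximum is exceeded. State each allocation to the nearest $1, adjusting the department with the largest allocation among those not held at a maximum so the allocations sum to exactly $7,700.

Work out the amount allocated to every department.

Sum of headcount: 346.
Proportional shares (ignoring caps): R&D 2,114.16; Plating 3,894.51; Maintenance 1,691.33.
Held at cap: Plating ($3,500); remaining pool $4,200 reallocated over remaining headcount 171.
Redistributed shares: R&D 2,333.33 → $2,333; Maintenance 1,866.67 → $1,867.

R&D: $2,333 · Plating: $3,500 · Maintenance: $1,867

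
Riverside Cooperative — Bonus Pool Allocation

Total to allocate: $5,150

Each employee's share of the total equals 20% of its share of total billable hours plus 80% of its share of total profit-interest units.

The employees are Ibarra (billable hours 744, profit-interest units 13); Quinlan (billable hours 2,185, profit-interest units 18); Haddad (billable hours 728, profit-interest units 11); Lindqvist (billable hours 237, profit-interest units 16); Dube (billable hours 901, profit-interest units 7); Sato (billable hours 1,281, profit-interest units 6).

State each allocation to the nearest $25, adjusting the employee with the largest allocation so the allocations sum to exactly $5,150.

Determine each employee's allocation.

Billable hours total 6,076; profit-interest units total 71.
Combined weights (20% billable hours + 80% profit-interest units): Ibarra 0.1710; Quinlan 0.2747; Haddad 0.1479; Lindqvist 0.1881; Dube 0.1085; Sato 0.1098.
Pro-rata amounts: Ibarra 880.49; Quinlan 1,414.91; Haddad 761.72; Lindqvist 968.63; Dube 558.93; Sato 565.32.
At nearest $25: Ibarra $875; Quinlan $1,425; Haddad $750; Lindqvist $975; Dube $550; Sato $575. Sum = $5,150.
No rounding difference to absorb.

Ibarra: $875 | Quinlan: $1,425 | Haddad: $750 | Lindqvist: $975 | Dube: $550 | Sato: $575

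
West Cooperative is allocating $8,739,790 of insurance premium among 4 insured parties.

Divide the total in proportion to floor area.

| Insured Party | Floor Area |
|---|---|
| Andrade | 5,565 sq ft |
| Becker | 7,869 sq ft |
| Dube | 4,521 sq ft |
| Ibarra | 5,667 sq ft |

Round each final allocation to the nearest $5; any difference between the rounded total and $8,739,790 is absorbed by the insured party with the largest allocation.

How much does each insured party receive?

Combined floor area = 23,622.
Pro-rata amounts: Andrade 5,565/23,622 × $8,739,790 = 2,058,967.55; Becker 7,869/23,622 × $8,739,790 = 2,911,413.41; Dube 4,521/23,622 × $8,739,790 = 1,672,703.01; Ibarra 5,667/23,622 × $8,739,790 = 2,096,706.03.
After rounding ($5): Andrade $2,058,970; Becker $2,911,415; Dube $1,672,705; Ibarra $2,096,705. Sum = $8,739,795.
Difference $8,739,790 − $8,739,795 = −$5 applied to largest allocation (Becker): Becker becomes $2,911,410.

Andrade: $2,058,970; Becker: $2,911,410; Dube: $1,672,705; Ibarra: $2,096,705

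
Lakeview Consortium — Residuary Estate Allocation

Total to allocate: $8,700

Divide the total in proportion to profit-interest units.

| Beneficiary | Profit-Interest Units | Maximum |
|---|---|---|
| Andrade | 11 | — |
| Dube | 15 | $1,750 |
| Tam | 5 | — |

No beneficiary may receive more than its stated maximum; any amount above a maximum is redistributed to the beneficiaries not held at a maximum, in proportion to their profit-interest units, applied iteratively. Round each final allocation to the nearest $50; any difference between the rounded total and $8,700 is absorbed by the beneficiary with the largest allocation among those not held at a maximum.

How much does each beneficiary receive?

Sum of profit-interest units: 31.
Pro-rata shares before constraints: Andrade 3,087.10; Dube 4,209.68; Tam 1,403.23.
Capped: Dube ($1,750); residual $6,950 reallocated over remaining profit-interest units 16.
Shares after redistribution: Andrade 4,778.12 → $4,800; Tam 2,171.88 → $2,150.

Andrade: $4,800 · Dube: $1,750 · Tam: $2,150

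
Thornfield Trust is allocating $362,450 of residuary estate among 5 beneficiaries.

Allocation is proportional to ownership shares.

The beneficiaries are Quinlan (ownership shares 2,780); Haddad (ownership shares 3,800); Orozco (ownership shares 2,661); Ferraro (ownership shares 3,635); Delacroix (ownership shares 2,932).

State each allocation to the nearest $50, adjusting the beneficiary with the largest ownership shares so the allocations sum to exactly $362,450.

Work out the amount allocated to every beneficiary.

Quinlan: $63,750; Haddad: $87,100; Orozco: $61,000; Ferraro: $83,350; Delacroix: $67,250

Sum of ownership shares: 15,808.
Pro-rata amounts: Quinlan 2,780/15,808 × $362,450 = 63,740.57; Haddad 3,800/15,808 × $362,450 = 87,127.40; Orozco 2,661/15,808 × $362,450 = 61,012.11; Ferraro 3,635/15,808 × $362,450 = 83,344.24; Delacroix 2,932/15,808 × $362,450 = 67,225.67.
After rounding ($50): Quinlan $63,750; Haddad $87,150; Orozco $61,000; Ferraro $83,350; Delacroix $67,250. Sum = $362,500.
Difference $362,450 − $362,500 = −$50 applied to largest ownership shares (Haddad): Haddad becomes $87,100.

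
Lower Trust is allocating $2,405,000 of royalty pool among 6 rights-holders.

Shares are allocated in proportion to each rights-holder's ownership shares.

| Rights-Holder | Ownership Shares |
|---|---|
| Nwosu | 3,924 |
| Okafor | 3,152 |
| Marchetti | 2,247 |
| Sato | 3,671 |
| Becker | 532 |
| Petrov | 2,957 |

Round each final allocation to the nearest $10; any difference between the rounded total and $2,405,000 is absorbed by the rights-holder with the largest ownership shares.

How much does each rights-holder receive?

Nwosu: $572,540; Okafor: $459,900; Marchetti: $327,860; Sato: $535,630; Becker: $77,620; Petrov: $431,450

Combined ownership shares = 3,924 + 3,152 + 2,247 + 3,671 + 532 + 2,957 = 16,483.
Raw shares: Nwosu 572,542.62; Okafor 459,901.72; Marchetti 327,855.06; Sato 535,627.92; Becker 77,623.01; Petrov 431,449.68.
After rounding ($10): Nwosu $572,540; Okafor $459,900; Marchetti $327,860; Sato $535,630; Becker $77,620; Petrov $431,450. Sum = $2,405,000.
Sum already equals the total — no adjustment.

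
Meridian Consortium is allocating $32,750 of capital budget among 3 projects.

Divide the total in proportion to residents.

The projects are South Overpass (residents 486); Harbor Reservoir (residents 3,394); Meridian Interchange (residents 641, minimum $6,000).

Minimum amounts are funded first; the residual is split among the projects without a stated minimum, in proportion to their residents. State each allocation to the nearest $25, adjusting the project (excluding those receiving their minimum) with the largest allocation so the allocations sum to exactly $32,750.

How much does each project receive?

South Overpass: $3,350 | Harbor Reservoir: $23,400 | Meridian Interchange: $6,000

Minimums first: Meridian Interchange $6,000. Balance $26,750.
Balance split over remaining residents 3,880: South Overpass 3,350.64 → $3,350; Harbor Reservoir 23,399.36 → $23,400.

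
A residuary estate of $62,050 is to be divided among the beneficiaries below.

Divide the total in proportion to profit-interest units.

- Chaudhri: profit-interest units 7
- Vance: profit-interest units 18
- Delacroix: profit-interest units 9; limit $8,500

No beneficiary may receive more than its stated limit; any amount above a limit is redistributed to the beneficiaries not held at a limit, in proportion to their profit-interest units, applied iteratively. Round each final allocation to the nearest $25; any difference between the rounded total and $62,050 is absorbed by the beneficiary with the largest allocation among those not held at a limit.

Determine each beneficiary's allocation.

Sum of profit-interest units: 34.
Unconstrained shares: Chaudhri 12,775.00; Vance 32,850.00; Delacroix 16,425.00.
Cap binds for Delacroix ($8,500); balance $53,550 reallocated over remaining profit-interest units 25.
Redistributed shares: Chaudhri 14,994.00 → $15,000; Vance 38,556.00 → $38,550.

Chaudhri: $15,000 · Vance: $38,550 · Delacroix: $8,500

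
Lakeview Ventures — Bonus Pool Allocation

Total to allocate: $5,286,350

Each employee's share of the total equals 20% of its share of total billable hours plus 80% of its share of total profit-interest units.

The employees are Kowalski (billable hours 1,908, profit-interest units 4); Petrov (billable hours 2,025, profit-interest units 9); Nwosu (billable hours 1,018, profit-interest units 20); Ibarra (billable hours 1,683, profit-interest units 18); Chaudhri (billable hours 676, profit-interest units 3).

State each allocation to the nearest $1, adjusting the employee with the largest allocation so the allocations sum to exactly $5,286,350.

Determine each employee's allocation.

Kowalski: $589,226 | Petrov: $997,729 | Nwosu: $1,713,563 | Ibarra: $1,653,111 | Chaudhri: $332,721

Billable hours total 7,310; profit-interest units total 54.
Combined weights (20% billable hours + 80% profit-interest units): Kowalski 0.1115; Petrov 0.1887; Nwosu 0.3241; Ibarra 0.3127; Chaudhri 0.0629.
Proportional shares: Kowalski 589,225.67; Petrov 997,729.26; Nwosu 1,713,562.71; Ibarra 1,653,111.31; Chaudhri 332,721.05.
At nearest $1: Kowalski $589,226; Petrov $997,729; Nwosu $1,713,563; Ibarra $1,653,111; Chaudhri $332,721. Sum = $5,286,350.
No rounding difference to absorb.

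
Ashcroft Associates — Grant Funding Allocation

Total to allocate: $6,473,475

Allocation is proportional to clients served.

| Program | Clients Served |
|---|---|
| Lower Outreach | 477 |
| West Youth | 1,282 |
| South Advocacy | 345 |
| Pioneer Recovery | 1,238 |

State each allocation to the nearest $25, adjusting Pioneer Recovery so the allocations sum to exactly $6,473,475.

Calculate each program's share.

Combined clients served = 3,342.
Raw shares: Lower Outreach 477/3,342 × $6,473,475 = 923,952.00; West Youth 1,282/3,342 × $6,473,475 = 2,483,242.06; South Advocacy 345/3,342 × $6,473,475 = 668,267.17; Pioneer Recovery 1,238/3,342 × $6,473,475 = 2,398,013.78.
Rounded to nearest $25: Lower Outreach $923,950; West Youth $2,483,250; South Advocacy $668,275; Pioneer Recovery $2,398,025. Sum = $6,473,500.
Difference $6,473,475 − $6,473,500 = −$25 applied to Pioneer Recovery: Pioneer Recovery becomes $2,398,000.

Lower Outreach: $923,950 · West Youth: $2,483,250 · South Advocacy: $668,275 · Pioneer Recovery: $2,398,000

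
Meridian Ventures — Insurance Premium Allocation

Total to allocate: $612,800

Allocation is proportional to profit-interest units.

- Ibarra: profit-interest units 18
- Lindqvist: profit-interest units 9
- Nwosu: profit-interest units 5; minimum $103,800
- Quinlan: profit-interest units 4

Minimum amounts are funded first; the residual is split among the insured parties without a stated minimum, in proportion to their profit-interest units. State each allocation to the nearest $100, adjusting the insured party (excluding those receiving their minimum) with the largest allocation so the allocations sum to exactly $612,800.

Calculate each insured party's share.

Minimums first: Nwosu $103,800. Remaining pool $509,000.
Remaining pool split over remaining profit-interest units 31: Ibarra 295,548.39 → $295,500; Lindqvist 147,774.19 → $147,800; Quinlan 65,677.42 → $65,700.

Ibarra: $295,500 | Lindqvist: $147,800 | Nwosu: $103,800 | Quinlan: $65,700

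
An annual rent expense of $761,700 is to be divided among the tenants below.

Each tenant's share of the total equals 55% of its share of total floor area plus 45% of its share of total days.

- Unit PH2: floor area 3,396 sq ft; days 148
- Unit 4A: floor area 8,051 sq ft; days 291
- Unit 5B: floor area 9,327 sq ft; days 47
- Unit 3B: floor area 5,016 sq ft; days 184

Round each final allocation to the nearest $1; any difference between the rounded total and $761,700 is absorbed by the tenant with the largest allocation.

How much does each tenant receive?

Unit PH2: $130,880 · Unit 4A: $279,654 · Unit 5B: $175,553 · Unit 3B: $175,613

Totals — floor area 25,790, days 670.
Composite weights (55% floor area + 45% days): Unit PH2 0.1718; Unit 4A 0.3671; Unit 5B 0.2305; Unit 3B 0.2306.
Proportional shares: Unit PH2 130,880.17; Unit 4A 279,653.70; Unit 5B 175,553.31; Unit 3B 175,612.82.
After rounding ($1): Unit PH2 $130,880; Unit 4A $279,654; Unit 5B $175,553; Unit 3B $175,613. Sum = $761,700.
Sum already equals the total — no adjustment.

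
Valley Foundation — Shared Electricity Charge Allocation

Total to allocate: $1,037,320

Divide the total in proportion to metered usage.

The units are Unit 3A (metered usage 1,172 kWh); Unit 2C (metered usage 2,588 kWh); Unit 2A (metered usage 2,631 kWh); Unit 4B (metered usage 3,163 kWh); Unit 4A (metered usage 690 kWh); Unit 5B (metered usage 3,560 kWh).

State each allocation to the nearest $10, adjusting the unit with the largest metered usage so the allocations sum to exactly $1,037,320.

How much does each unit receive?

Metered usage total: 1,172 + 2,588 + 2,631 + 3,163 + 690 + 3,560 = 13,804.
Unrounded shares: Unit 3A 88,071.50; Unit 2C 194,478.71; Unit 2A 197,710.01; Unit 4B 237,687.86; Unit 4A 51,850.97; Unit 5B 267,520.95.
Rounded to nearest $10: Unit 3A $88,070; Unit 2C $194,480; Unit 2A $197,710; Unit 4B $237,690; Unit 4A $51,850; Unit 5B $267,520. Sum = $1,037,320.
Rounded total matches; no reconciliation needed.

Unit 3A: $88,070 | Unit 2C: $194,480 | Unit 2A: $197,710 | Unit 4B: $237,690 | Unit 4A: $51,850 | Unit 5B: $267,520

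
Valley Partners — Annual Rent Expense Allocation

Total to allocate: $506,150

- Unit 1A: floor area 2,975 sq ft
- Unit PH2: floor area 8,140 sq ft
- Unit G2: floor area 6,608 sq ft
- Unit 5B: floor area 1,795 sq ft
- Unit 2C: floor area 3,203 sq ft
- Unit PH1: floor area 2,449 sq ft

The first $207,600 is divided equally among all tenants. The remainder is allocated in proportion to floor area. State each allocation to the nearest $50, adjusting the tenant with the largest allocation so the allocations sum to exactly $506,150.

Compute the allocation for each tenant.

Equal tier: $207,600 ÷ 6 = $34,600 apiece.
Remainder $298,550 by floor area (total 25,170): Unit 1A 35,287.50 → $35,300; Unit PH2 96,551.33 → $96,550; Unit G2 78,379.75 → $78,400; Unit 5B 21,291.11 → $21,300; Unit 2C 37,991.88 → $38,000; Unit PH1 29,048.43 → $29,050.
Rounding difference −$50 on remainder applied to Unit PH2.
Totals: Unit 1A $34,600 + $35,300 = $69,900; Unit PH2 $34,600 + $96,500 = $131,100; Unit G2 $34,600 + $78,400 = $113,000; Unit 5B $34,600 + $21,300 = $55,900; Unit 2C $34,600 + $38,000 = $72,600; Unit PH1 $34,600 + $29,050 = $63,650.

Unit 1A: $69,900 · Unit PH2: $131,100 · Unit G2: $113,000 · Unit 5B: $55,900 · Unit 2C: $72,600 · Unit PH1: $63,650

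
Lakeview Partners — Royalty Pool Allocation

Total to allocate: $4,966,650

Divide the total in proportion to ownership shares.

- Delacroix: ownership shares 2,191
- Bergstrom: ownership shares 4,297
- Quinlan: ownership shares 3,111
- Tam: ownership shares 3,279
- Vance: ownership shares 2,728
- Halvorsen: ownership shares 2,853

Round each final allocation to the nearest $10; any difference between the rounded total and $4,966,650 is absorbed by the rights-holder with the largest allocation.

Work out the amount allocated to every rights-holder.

Sum of ownership shares: 18,459.
Unrounded shares: Delacroix 2,191/18,459 × $4,966,650 = 589,518.94; Bergstrom 4,297/18,459 × $4,966,650 = 1,156,167.45; Quinlan 3,111/18,459 × $4,966,650 = 837,057.70; Tam 3,279/18,459 × $4,966,650 = 882,260.43; Vance 2,728/18,459 × $4,966,650 = 734,006.24; Halvorsen 2,853/18,459 × $4,966,650 = 767,639.22.
Rounded to nearest $10: Delacroix $589,520; Bergstrom $1,156,170; Quinlan $837,060; Tam $882,260; Vance $734,010; Halvorsen $767,640. Sum = $4,966,660.
Difference $4,966,650 − $4,966,660 = −$10 applied to largest allocation (Bergstrom): Bergstrom becomes $1,156,160.

Delacroix: $589,520 · Bergstrom: $1,156,160 · Quinlan: $837,060 · Tam: $882,260 · Vance: $734,010 · Halvorsen: $767,640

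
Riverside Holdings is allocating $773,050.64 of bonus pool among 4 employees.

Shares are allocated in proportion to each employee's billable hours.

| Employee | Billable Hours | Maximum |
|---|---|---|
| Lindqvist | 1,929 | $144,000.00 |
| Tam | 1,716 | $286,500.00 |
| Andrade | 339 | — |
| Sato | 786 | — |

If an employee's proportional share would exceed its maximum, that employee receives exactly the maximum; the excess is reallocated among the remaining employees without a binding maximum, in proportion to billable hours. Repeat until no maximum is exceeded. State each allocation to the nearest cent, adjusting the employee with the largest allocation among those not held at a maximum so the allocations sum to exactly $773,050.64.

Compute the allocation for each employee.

Combined billable hours = 4,770.
Pro-rata shares before constraints: Lindqvist 312,623.6236; Tam 278,103.7523; Andrade 54,940.0769; Sato 127,383.1872.
Held at cap: Lindqvist ($144,000.00); remaining pool $629,050.64 reallocated over remaining billable hours 2,841.
Held at cap: Tam ($286,500.00); remaining pool $342,550.64 reallocated over remaining billable hours 1,125.
Remaining shares: Andrade 103,221.9262 → $103,221.93; Sato 239,328.7138 → $239,328.71.

Lindqvist: $144,000.00 · Tam: $286,500.00 · Andrade: $103,221.93 · Sato: $239,328.71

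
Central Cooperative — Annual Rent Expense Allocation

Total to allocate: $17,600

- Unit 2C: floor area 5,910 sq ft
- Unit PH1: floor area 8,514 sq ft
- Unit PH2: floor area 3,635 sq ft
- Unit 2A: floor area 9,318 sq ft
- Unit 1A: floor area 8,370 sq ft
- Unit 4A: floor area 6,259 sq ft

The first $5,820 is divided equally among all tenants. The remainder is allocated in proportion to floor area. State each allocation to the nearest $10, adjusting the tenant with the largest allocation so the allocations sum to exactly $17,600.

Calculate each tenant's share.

Unit 2C: $2,630; Unit PH1: $3,360; Unit PH2: $1,990; Unit 2A: $3,570; Unit 1A: $3,320; Unit 4A: $2,730

First tranche $5,820 split equally: $970 each.
Remainder $11,780 by floor area (total 42,006): Unit 2C 1,657.38 → $1,660; Unit PH1 2,387.63 → $2,390; Unit PH2 1,019.39 → $1,020; Unit 2A 2,613.10 → $2,610; Unit 1A 2,347.25 → $2,350; Unit 4A 1,755.25 → $1,760.
Rounding difference −$10 on remainder applied to Unit 2A.
Totals: Unit 2C $970 + $1,660 = $2,630; Unit PH1 $970 + $2,390 = $3,360; Unit PH2 $970 + $1,020 = $1,990; Unit 2A $970 + $2,600 = $3,570; Unit 1A $970 + $2,350 = $3,320; Unit 4A $970 + $1,760 = $2,730.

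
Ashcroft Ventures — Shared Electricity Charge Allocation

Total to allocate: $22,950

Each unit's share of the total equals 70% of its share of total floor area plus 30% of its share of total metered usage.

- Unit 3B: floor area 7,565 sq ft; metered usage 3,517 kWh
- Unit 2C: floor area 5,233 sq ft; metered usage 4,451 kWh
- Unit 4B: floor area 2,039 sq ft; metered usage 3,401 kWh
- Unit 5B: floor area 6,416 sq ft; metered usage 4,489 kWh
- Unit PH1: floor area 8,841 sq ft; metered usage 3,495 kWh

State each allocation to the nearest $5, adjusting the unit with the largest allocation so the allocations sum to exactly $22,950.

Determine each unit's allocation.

Totals — floor area 30,094, metered usage 19,353.
Combined weights (70% floor area + 30% metered usage): Unit 3B 0.2305; Unit 2C 0.1907; Unit 4B 0.1001; Unit 5B 0.2188; Unit PH1 0.2598.
Unrounded shares: Unit 3B 5,289.61; Unit 2C 4,377.00; Unit 4B 2,298.41; Unit 5B 5,022.04; Unit PH1 5,962.94.
Rounded to nearest $5: Unit 3B $5,290; Unit 2C $4,375; Unit 4B $2,300; Unit 5B $5,020; Unit PH1 $5,965. Sum = $22,950.
No rounding difference to absorb.

Unit 3B: $5,290; Unit 2C: $4,375; Unit 4B: $2,300; Unit 5B: $5,020; Unit PH1: $5,965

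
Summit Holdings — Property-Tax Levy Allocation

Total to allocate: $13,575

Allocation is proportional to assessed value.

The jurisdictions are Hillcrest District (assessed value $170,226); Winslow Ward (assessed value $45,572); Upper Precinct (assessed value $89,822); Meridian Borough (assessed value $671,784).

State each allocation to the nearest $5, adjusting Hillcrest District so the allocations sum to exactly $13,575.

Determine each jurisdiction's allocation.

Total assessed value = 977,404.
Proportional shares: Hillcrest District 170,226/977,404 × $13,575 = 2,364.24; Winslow Ward 45,572/977,404 × $13,575 = 632.94; Upper Precinct 89,822/977,404 × $13,575 = 1,247.52; Meridian Borough 671,784/977,404 × $13,575 = 9,330.30.
Rounded to nearest $5: Hillcrest District $2,365; Winslow Ward $635; Upper Precinct $1,250; Meridian Borough $9,330. Sum = $13,580.
Difference $13,575 − $13,580 = −$5 applied to Hillcrest District: Hillcrest District becomes $2,360.

Hillcrest District: $2,360; Winslow Ward: $635; Upper Precinct: $1,250; Meridian Borough: $9,330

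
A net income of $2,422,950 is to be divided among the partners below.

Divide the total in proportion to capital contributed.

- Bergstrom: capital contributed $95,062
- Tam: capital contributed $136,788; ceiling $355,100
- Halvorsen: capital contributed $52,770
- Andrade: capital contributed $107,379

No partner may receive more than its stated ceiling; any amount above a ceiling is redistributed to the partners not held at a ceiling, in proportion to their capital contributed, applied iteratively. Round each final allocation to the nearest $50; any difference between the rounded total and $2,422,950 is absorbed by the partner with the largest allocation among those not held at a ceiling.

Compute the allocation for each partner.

Sum of capital contributed: 391,999.
Unconstrained shares: Bergstrom 587,579.24; Tam 845,488.09; Halvorsen 326,171.93; Andrade 663,710.74.
Capped: Tam ($355,100); balance $2,067,850 reallocated over remaining capital contributed 255,211.
Redistributed shares: Bergstrom 770,240.92 → $770,250; Halvorsen 427,569.52 → $427,550; Andrade 870,039.56 → $870,050.

Bergstrom: $770,250; Tam: $355,100; Halvorsen: $427,550; Andrade: $870,050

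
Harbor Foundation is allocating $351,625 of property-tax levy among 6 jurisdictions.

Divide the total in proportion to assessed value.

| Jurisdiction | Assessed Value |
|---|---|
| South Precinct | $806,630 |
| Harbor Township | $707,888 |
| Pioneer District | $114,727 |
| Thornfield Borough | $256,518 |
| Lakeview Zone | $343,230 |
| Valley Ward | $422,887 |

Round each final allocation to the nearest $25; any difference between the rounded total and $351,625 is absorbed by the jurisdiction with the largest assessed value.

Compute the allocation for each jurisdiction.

South Precinct: $106,975 | Harbor Township: $93,850 | Pioneer District: $15,200 | Thornfield Borough: $34,025 | Lakeview Zone: $45,500 | Valley Ward: $56,075

Total assessed value = 2,651,880.
Unrounded shares: South Precinct 806,630/2,651,880 × $351,625 = 106,954.79; Harbor Township 707,888/2,651,880 × $351,625 = 93,862.13; Pioneer District 114,727/2,651,880 × $351,625 = 15,212.18; Thornfield Borough 256,518/2,651,880 × $351,625 = 34,012.90; Lakeview Zone 343,230/2,651,880 × $351,625 = 45,510.45; Valley Ward 422,887/2,651,880 × $351,625 = 56,072.54.
Rounded to nearest $25: South Precinct $106,950; Harbor Township $93,850; Pioneer District $15,200; Thornfield Borough $34,025; Lakeview Zone $45,500; Valley Ward $56,075. Sum = $351,600.
Difference $351,625 − $351,600 = +$25 applied to largest assessed value (South Precinct): South Precinct becomes $106,975.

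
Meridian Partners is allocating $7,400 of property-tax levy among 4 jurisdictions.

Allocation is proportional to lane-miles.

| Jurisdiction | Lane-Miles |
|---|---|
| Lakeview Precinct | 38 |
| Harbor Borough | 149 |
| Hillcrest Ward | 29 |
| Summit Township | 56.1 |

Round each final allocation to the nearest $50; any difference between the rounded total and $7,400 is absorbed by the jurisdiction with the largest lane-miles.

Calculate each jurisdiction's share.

Lakeview Precinct: $1,050 · Harbor Borough: $4,000 · Hillcrest Ward: $800 · Summit Township: $1,550

Total lane-miles = 272.1.
Raw shares: Lakeview Precinct 38/272.1 × $7,400 = 1,033.44; Harbor Borough 149/272.1 × $7,400 = 4,052.19; Hillcrest Ward 29/272.1 × $7,400 = 788.68; Summit Township 56.1/272.1 × $7,400 = 1,525.69.
At nearest $50: Lakeview Precinct $1,050; Harbor Borough $4,050; Hillcrest Ward $800; Summit Township $1,550. Sum = $7,450.
Difference $7,400 − $7,450 = −$50 applied to largest lane-miles (Harbor Borough): Harbor Borough becomes $4,000.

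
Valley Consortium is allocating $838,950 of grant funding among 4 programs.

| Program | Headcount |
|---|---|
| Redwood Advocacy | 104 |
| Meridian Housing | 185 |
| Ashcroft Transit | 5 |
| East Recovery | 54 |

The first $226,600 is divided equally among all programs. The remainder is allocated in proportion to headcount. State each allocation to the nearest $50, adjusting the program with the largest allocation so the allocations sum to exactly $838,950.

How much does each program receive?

Redwood Advocacy: $239,650 · Meridian Housing: $382,200 · Ashcroft Transit: $65,450 · East Recovery: $151,650

First tranche $226,600 split equally: $56,650 each.
Remainder $612,350 by headcount (total 348): Redwood Advocacy 183,001.15 → $183,000; Meridian Housing 325,530.89 → $325,550; Ashcroft Transit 8,798.13 → $8,800; East Recovery 95,019.83 → $95,000.
Totals: Redwood Advocacy $56,650 + $183,000 = $239,650; Meridian Housing $56,650 + $325,550 = $382,200; Ashcroft Transit $56,650 + $8,800 = $65,450; East Recovery $56,650 + $95,000 = $151,650.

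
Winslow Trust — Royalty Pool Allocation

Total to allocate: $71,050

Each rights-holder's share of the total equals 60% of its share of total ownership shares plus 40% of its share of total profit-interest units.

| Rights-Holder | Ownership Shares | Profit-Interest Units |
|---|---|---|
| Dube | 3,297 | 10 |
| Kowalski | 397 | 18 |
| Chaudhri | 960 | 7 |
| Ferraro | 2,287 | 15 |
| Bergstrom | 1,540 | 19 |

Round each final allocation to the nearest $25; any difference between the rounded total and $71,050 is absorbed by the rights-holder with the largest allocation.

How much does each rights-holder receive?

Totals — ownership shares 8,481, profit-interest units 69.
Composite weights (60% ownership shares + 40% profit-interest units): Dube 0.2912; Kowalski 0.1324; Chaudhri 0.1085; Ferraro 0.2488; Bergstrom 0.2191.
Pro-rata amounts: Dube 20,691.31; Kowalski 9,409.45; Chaudhri 7,708.66; Ferraro 17,673.93; Bergstrom 15,566.65.
Rounded to nearest $25: Dube $20,700; Kowalski $9,400; Chaudhri $7,700; Ferraro $17,675; Bergstrom $15,575. Sum = $71,050.
Sum already equals the total — no adjustment.

Dube: $20,700 · Kowalski: $9,400 · Chaudhri: $7,700 · Ferraro: $17,675 · Bergstrom: $15,575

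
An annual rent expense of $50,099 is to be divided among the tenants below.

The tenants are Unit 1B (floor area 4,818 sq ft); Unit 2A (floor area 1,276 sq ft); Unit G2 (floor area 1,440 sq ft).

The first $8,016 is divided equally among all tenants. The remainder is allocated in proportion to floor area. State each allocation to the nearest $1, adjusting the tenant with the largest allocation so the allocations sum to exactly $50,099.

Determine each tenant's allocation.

First tranche $8,016 split equally: $2,672 each.
Remainder $42,083 by floor area (total 7,534): Unit 1B 26,912.12 → $26,912; Unit 2A 7,127.41 → $7,127; Unit G2 8,043.47 → $8,043.
Rounding difference +$1 on remainder applied to Unit 1B.
Totals: Unit 1B $2,672 + $26,913 = $29,585; Unit 2A $2,672 + $7,127 = $9,799; Unit G2 $2,672 + $8,043 = $10,715.

Unit 1B: $29,585; Unit 2A: $9,799; Unit G2: $10,715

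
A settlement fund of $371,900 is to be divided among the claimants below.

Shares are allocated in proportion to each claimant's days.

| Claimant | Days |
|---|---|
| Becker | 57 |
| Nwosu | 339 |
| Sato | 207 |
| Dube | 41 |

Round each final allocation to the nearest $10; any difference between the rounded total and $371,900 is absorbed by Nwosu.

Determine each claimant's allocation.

Becker: $32,920; Nwosu: $195,760; Sato: $119,540; Dube: $23,680

Days total: 644.
Raw shares: Becker 57/644 × $371,900 = 32,916.61; Nwosu 339/644 × $371,900 = 195,767.24; Sato 207/644 × $371,900 = 119,539.29; Dube 41/644 × $371,900 = 23,676.86.
Rounded to nearest $10: Becker $32,920; Nwosu $195,770; Sato $119,540; Dube $23,680. Sum = $371,910.
Difference $371,900 − $371,910 = −$10 applied to Nwosu: Nwosu becomes $195,760.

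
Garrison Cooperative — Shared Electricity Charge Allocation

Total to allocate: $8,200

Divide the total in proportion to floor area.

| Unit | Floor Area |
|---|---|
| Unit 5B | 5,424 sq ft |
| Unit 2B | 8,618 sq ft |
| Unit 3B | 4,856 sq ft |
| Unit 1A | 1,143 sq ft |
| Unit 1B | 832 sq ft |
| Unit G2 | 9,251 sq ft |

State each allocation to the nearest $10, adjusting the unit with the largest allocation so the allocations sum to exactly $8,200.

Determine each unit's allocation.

Unit 5B: $1,480 | Unit 2B: $2,350 | Unit 3B: $1,320 | Unit 1A: $310 | Unit 1B: $230 | Unit G2: $2,510

Total floor area = 30,124.
Raw shares: Unit 5B 5,424/30,124 × $8,200 = 1,476.46; Unit 2B 8,618/30,124 × $8,200 = 2,345.89; Unit 3B 4,856/30,124 × $8,200 = 1,321.84; Unit 1A 1,143/30,124 × $8,200 = 311.13; Unit 1B 832/30,124 × $8,200 = 226.48; Unit G2 9,251/30,124 × $8,200 = 2,518.20.
Rounded to nearest $10: Unit 5B $1,480; Unit 2B $2,350; Unit 3B $1,320; Unit 1A $310; Unit 1B $230; Unit G2 $2,520. Sum = $8,210.
Difference $8,200 − $8,210 = −$10 applied to largest allocation (Unit G2): Unit G2 becomes $2,510.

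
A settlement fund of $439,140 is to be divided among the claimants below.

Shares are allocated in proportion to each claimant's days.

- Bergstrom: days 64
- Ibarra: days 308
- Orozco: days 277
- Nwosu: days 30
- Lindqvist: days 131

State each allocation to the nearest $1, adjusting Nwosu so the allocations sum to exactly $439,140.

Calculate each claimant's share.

Combined days = 810.
Raw shares: Bergstrom 64/810 × $439,140 = 34,697.48; Ibarra 308/810 × $439,140 = 166,981.63; Orozco 277/810 × $439,140 = 150,175.04; Nwosu 30/810 × $439,140 = 16,264.44; Lindqvist 131/810 × $439,140 = 71,021.41.
Rounded to nearest $1: Bergstrom $34,697; Ibarra $166,982; Orozco $150,175; Nwosu $16,264; Lindqvist $71,021. Sum = $439,139.
Difference $439,140 − $439,139 = +$1 applied to Nwosu: Nwosu becomes $16,265.

Bergstrom: $34,697 · Ibarra: $166,982 · Orozco: $150,175 · Nwosu: $16,265 · Lindqvist: $71,021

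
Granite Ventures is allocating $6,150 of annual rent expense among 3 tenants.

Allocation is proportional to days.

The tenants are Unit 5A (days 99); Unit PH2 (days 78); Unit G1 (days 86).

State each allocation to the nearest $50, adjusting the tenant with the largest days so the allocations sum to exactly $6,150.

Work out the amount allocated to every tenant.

Days total: 99 + 78 + 86 = 263.
Proportional shares: Unit 5A 2,315.02; Unit PH2 1,823.95; Unit G1 2,011.03.
Rounded to nearest $50: Unit 5A $2,300; Unit PH2 $1,800; Unit G1 $2,000. Sum = $6,100.
Difference $6,150 − $6,100 = +$50 applied to largest days (Unit 5A): Unit 5A becomes $2,350.

Unit 5A: $2,350 · Unit PH2: $1,800 · Unit G1: $2,000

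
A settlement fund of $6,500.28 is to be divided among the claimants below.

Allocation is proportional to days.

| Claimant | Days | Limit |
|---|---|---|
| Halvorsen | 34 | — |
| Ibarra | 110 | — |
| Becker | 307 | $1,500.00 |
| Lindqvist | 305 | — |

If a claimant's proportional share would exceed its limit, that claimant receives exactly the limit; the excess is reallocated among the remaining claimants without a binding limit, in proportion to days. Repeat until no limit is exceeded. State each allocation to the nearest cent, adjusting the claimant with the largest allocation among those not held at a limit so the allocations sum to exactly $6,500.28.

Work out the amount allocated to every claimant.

Halvorsen: $378.64 · Ibarra: $1,225.01 · Becker: $1,500.00 · Lindqvist: $3,396.63

Combined days = 756.
Pro-rata shares before constraints: Halvorsen 292.3406; Ibarra 945.8079; Becker 2,639.6640; Lindqvist 2,622.4675.
Capped: Becker ($1,500.00); balance $5,000.28 reallocated over remaining days 449.
Shares after redistribution: Halvorsen 378.6404 → $378.64; Ibarra 1,225.0129 → $1,225.01; Lindqvist 3,396.6267 → $3,396.63.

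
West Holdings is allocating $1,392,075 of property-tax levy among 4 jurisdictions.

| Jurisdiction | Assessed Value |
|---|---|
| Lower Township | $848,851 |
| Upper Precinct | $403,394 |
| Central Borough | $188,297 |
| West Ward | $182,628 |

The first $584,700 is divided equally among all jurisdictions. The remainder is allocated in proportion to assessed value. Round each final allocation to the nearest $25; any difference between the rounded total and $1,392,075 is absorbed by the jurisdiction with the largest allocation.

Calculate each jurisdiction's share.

Lower Township: $568,400; Upper Precinct: $346,825; Central Borough: $239,825; West Ward: $237,025

$584,700 shared equally gives $146,175 per jurisdiction.
Remainder $807,375 by assessed value (total 1,623,170): Lower Township 422,223.84 → $422,225; Upper Precinct 200,650.72 → $200,650; Central Borough 93,660.12 → $93,650; West Ward 90,840.32 → $90,850.
Totals: Lower Township $146,175 + $422,225 = $568,400; Upper Precinct $146,175 + $200,650 = $346,825; Central Borough $146,175 + $93,650 = $239,825; West Ward $146,175 + $90,850 = $237,025.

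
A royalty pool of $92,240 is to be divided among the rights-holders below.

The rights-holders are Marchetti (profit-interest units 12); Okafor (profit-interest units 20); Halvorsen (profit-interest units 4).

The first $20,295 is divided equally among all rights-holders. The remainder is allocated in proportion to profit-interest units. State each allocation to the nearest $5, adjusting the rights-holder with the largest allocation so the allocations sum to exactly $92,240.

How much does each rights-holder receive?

First tranche $20,295 split equally: $6,765 each.
Remainder $71,945 by profit-interest units (total 36): Marchetti 23,981.67 → $23,980; Okafor 39,969.44 → $39,970; Halvorsen 7,993.89 → $7,995.
Totals: Marchetti $6,765 + $23,980 = $30,745; Okafor $6,765 + $39,970 = $46,735; Halvorsen $6,765 + $7,995 = $14,760.

Marchetti: $30,745; Okafor: $46,735; Halvorsen: $14,760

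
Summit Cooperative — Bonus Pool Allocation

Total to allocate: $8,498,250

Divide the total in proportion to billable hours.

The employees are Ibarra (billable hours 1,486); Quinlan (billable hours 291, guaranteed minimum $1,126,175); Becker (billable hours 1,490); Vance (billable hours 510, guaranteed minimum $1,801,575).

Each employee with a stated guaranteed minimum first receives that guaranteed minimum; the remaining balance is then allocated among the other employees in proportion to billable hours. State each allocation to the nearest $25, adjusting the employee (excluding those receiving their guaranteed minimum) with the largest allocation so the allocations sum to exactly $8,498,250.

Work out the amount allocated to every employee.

Guaranteed amounts: Quinlan $1,126,175; Vance $1,801,575. Residual $5,570,500.
Residual split over remaining billable hours 2,976: Ibarra 2,781,506.38 → $2,781,500; Becker 2,788,993.62 → $2,789,000.

Ibarra: $2,781,500 | Quinlan: $1,126,175 | Becker: $2,789,000 | Vance: $1,801,575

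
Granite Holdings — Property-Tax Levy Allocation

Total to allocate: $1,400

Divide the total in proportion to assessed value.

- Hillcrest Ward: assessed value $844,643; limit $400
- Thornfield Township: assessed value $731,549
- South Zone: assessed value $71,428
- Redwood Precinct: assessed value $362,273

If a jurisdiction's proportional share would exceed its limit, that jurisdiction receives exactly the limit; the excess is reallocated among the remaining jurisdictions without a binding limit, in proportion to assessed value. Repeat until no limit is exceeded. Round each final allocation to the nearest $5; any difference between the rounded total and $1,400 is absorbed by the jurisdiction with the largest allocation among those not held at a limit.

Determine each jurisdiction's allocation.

Hillcrest Ward: $400 | Thornfield Township: $630 | South Zone: $60 | Redwood Precinct: $310

Total assessed value = 2,009,893.
Pro-rata shares before constraints: Hillcrest Ward 588.34; Thornfield Township 509.56; South Zone 49.75; Redwood Precinct 252.34.
Capped: Hillcrest Ward ($400); residual $1,000 reallocated over remaining assessed value 1,165,250.
Redistributed shares: Thornfield Township 627.80 → $630; South Zone 61.30 → $60; Redwood Precinct 310.90 → $310.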